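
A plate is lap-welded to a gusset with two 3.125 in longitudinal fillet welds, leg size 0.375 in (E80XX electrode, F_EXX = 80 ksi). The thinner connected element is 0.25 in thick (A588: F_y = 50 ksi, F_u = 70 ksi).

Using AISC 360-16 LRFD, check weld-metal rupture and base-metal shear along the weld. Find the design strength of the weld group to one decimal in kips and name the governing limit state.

Weld metal: throat = 0.707×0.375 = 0.26513 in, L = 2×3.125 = 6.25 in. φR_n = 0.75 × 0.6 × 80 × 0.26513 × 6.25 = 59.7 kips.
Base metal shear (0.25 in plate): yield φR_n = 1.0×0.6×50×0.25×6.25 = 46.9 kips; rupture φR_n = 0.75×0.6×70×0.25×6.25 = 49.2 kips; take 46.9 kips (yield).
Governing: min(59.7, 46.9) = 46.9 kips → base-metal shear.

46.9 kips (base-metal shear governs)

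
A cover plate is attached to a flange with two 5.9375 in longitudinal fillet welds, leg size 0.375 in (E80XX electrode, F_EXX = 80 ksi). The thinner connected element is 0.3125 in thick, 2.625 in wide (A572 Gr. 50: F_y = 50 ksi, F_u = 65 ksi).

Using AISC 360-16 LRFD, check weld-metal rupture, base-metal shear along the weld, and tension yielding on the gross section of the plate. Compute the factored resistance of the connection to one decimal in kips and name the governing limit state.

Weld metal: throat = 0.707×0.375 = 0.26513 in, L = 2×5.9375 = 11.875 in. φR_n = 0.75 × 0.6 × 80 × 0.26513 × 11.875 = 113.3 kips.
Base metal shear (0.3125 in plate): yield φR_n = 1.0×0.6×50×0.3125×11.875 = 111.3 kips; rupture φR_n = 0.75×0.6×65×0.3125×11.875 = 108.5 kips; take 108.5 kips (rupture).
Tension yield (gross): A_g = 2.625×0.3125 = 0.82031 in². φR_n = 0.90 × 50 × 0.82031 = 36.9 kips.
Governing: min(113.3, 108.5, 36.9) = 36.9 kips → gross-section yield.

36.9 kips (gross-section yield governs)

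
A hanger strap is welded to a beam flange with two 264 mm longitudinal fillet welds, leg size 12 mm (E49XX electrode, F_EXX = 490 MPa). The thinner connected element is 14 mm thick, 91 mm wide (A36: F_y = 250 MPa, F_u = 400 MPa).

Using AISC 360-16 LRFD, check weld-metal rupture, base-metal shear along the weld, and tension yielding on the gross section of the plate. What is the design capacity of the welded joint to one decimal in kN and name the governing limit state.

286.7 kN (gross-section yield governs)

Weld metal: throat = 0.707×12 = 8.484 mm, L = 2×264 = 528 mm. φR_n = 0.75 × 0.6 × 490 × 8.484 × 528 = 987.7 kN.
Base metal shear (14 mm plate): yield φR_n = 1.0×0.6×250×14×528 = 1108.8 kN; rupture φR_n = 0.75×0.6×400×14×528 = 1330.6 kN; take 1108.8 kN (yield).
Tension yield (gross): A_g = 91×14 = 1274 mm². φR_n = 0.90 × 250 × 1274 = 286.7 kN.
Governing: min(987.7, 1108.8, 286.7) = 286.7 kN → gross-section yield.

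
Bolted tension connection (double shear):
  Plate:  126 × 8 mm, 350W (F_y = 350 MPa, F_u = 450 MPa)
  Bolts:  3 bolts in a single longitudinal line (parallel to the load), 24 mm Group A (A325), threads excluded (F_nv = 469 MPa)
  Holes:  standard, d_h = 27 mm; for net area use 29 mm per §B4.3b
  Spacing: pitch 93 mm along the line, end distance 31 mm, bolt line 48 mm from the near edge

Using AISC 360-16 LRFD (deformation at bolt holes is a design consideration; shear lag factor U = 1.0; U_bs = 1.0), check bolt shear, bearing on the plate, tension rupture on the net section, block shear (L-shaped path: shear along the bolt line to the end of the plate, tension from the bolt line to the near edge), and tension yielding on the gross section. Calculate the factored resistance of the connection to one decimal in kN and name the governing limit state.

Bolt shear: A_b = π(24)²/4 = 452.39 mm². φR_n = 0.75 × 469 × 452.39 × 3 × 2 = 954.8 kN.
Bearing (8 mm plate, F_u = 450 MPa): end bolts L_c = 31 − 27/2 = 17.5, R_n = min(1.2×17.5×8×450, 2.4×24×8×450) = 75.6 kN/bolt; interior L_c = 93 − 27 = 66, R_n = 207.36 kN/bolt. φR_n = 0.75 × (1×75.6 + 2×207.36) = 367.7 kN.
Tension rupture (net): A_n = (126 − 1×29)×8 = 776 mm² (U = 1.0, A_e = A_n). φR_n = 0.75 × 450 × 776 = 261.9 kN.
Block shear: shear path 1×[31+2×93] = 1×217 mm, A_gv = 1736, A_nv = 1×(217 − 2.5×29)×8 = 1156 mm²; tension to near edge: (48 − 0.5×29)×8 = 268 mm². R_n = min(0.6×450×1156, 0.6×350×1736) + 1.0×450×268 = min(312.12, 364.56) + 120.6 = 432.72 kN. φR_n = 0.75 × 432.72 = 324.5 kN.
Tension yield (gross): A_g = 126×8 = 1008 mm². φR_n = 0.90 × 350 × 1008 = 317.5 kN.
Governing: min(954.8, 367.7, 261.9, 324.5, 317.5) = 261.9 kN → net-section rupture.

261.9 kN (net-section rupture governs)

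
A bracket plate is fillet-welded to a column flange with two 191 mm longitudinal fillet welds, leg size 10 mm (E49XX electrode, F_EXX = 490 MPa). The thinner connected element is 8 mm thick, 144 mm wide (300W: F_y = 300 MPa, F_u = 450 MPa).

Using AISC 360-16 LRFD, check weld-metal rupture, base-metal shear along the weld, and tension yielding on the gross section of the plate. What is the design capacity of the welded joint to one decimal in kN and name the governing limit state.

311.0 kN (gross-section yield governs)

Weld metal: throat = 0.707×10 = 7.07 mm, L = 2×191 = 382 mm. φR_n = 0.75 × 0.6 × 490 × 7.07 × 382 = 595.5 kN.
Base metal shear (8 mm plate): yield φR_n = 1.0×0.6×300×8×382 = 550.1 kN; rupture φR_n = 0.75×0.6×450×8×382 = 618.8 kN; take 550.1 kN (yield).
Tension yield (gross): A_g = 144×8 = 1152 mm². φR_n = 0.90 × 300 × 1152 = 311.0 kN.
Governing: min(595.5, 550.1, 311.0) = 311.0 kN → gross-section yield.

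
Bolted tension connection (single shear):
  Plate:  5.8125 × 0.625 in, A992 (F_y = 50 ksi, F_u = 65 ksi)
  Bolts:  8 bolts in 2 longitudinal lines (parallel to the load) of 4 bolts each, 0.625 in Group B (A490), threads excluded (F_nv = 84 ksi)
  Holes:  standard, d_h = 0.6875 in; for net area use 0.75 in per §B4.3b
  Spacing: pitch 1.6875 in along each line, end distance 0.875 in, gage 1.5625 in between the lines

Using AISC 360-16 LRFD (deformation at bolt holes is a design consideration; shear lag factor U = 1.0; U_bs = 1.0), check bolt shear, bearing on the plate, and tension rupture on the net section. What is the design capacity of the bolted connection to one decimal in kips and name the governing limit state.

Bolt shear: A_b = π(0.625)²/4 = 0.3068 in². φR_n = 0.75 × 84 × 0.3068 × 8 × 1 = 154.6 kips.
Bearing (0.625 in plate, F_u = 65 ksi): end bolts L_c = 0.875 − 0.6875/2 = 0.53125, R_n = min(1.2×0.53125×0.625×65, 2.4×0.625×0.625×65) = 25.898 kips/bolt; interior L_c = 1.6875 − 0.6875 = 1, R_n = 48.75 kips/bolt. φR_n = 0.75 × (2×25.898 + 6×48.75) = 258.2 kips.
Tension rupture (net): A_n = (5.8125 − 2×0.75)×0.625 = 2.6953 in² (U = 1.0, A_e = A_n). φR_n = 0.75 × 65 × 2.6953 = 131.4 kips.
Governing: min(154.6, 258.2, 131.4) = 131.4 kips → net-section rupture.

131.4 kips (net-section rupture governs)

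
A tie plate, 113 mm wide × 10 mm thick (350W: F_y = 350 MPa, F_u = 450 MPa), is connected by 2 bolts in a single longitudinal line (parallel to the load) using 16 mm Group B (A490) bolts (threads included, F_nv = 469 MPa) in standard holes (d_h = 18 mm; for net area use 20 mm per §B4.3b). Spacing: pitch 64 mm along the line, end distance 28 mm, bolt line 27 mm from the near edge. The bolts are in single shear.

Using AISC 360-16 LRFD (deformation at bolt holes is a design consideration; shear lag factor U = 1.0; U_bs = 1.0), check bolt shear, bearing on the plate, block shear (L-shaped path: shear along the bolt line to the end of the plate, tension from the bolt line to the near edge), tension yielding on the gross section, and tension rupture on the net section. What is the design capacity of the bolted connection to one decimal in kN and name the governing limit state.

141.4 kN (bolt shear governs)

Bolt shear: A_b = π(16)²/4 = 201.06 mm². φR_n = 0.75 × 469 × 201.06 × 2 × 1 = 141.4 kN.
Bearing (10 mm plate, F_u = 450 MPa): end bolts L_c = 28 − 18/2 = 19, R_n = min(1.2×19×10×450, 2.4×16×10×450) = 102.6 kN/bolt; interior L_c = 64 − 18 = 46, R_n = 172.8 kN/bolt. φR_n = 0.75 × (1×102.6 + 1×172.8) = 206.6 kN.
Block shear: shear path 1×[28+1×64] = 1×92 mm, A_gv = 920, A_nv = 1×(92 − 1.5×20)×10 = 620 mm²; tension to near edge: (27 − 0.5×20)×10 = 170 mm². R_n = min(0.6×450×620, 0.6×350×920) + 1.0×450×170 = min(167.4, 193.2) + 76.5 = 243.9 kN. φR_n = 0.75 × 243.9 = 182.9 kN.
Tension yield (gross): A_g = 113×10 = 1130 mm². φR_n = 0.90 × 350 × 1130 = 356.0 kN.
Tension rupture (net): A_n = (113 − 1×20)×10 = 930 mm² (U = 1.0, A_e = A_n). φR_n = 0.75 × 450 × 930 = 313.9 kN.
Governing: min(141.4, 206.6, 182.9, 356.0, 313.9) = 141.4 kN → bolt shear.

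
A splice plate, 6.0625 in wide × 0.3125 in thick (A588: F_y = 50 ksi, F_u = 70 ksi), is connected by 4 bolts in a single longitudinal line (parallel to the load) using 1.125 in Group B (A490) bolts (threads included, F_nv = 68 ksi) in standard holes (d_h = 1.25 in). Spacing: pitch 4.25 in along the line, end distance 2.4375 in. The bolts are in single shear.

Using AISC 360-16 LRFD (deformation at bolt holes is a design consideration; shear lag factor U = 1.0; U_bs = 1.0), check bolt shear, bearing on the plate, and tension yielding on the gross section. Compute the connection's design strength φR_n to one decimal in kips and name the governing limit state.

Bolt shear: A_b = π(1.125)²/4 = 0.99402 in². φR_n = 0.75 × 68 × 0.99402 × 4 × 1 = 202.8 kips.
Bearing (0.3125 in plate, F_u = 70 ksi): end bolts L_c = 2.4375 − 1.25/2 = 1.8125, R_n = min(1.2×1.8125×0.3125×70, 2.4×1.125×0.3125×70) = 47.578 kips/bolt; interior L_c = 4.25 − 1.25 = 3, R_n = 59.063 kips/bolt. φR_n = 0.75 × (1×47.578 + 3×59.063) = 168.6 kips.
Tension yield (gross): A_g = 6.0625×0.3125 = 1.8945 in². φR_n = 0.90 × 50 × 1.8945 = 85.3 kips.
Governing: min(202.8, 168.6, 85.3) = 85.3 kips → gross-section yield.

85.3 kips (gross-section yield governs)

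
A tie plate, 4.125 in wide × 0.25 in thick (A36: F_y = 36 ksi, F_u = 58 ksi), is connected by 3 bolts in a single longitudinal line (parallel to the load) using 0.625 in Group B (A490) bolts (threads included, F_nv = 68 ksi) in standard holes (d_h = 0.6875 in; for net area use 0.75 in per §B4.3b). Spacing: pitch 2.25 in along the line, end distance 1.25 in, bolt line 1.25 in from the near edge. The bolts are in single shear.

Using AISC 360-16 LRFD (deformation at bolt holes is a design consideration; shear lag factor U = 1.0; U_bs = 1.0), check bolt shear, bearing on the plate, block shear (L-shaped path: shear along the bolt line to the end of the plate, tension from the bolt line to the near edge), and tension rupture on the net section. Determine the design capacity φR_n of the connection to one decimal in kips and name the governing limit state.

32.8 kips (block shear governs)

Bolt shear: A_b = π(0.625)²/4 = 0.3068 in². φR_n = 0.75 × 68 × 0.3068 × 3 × 1 = 46.9 kips.
Bearing (0.25 in plate, F_u = 58 ksi): end bolts L_c = 1.25 − 0.6875/2 = 0.90625, R_n = min(1.2×0.90625×0.25×58, 2.4×0.625×0.25×58) = 15.769 kips/bolt; interior L_c = 2.25 − 0.6875 = 1.5625, R_n = 21.75 kips/bolt. φR_n = 0.75 × (1×15.769 + 2×21.75) = 44.5 kips.
Block shear: shear path 1×[1.25+2×2.25] = 1×5.75 in, A_gv = 1.4375, A_nv = 1×(5.75 − 2.5×0.75)×0.25 = 0.96875 in²; tension to near edge: (1.25 − 0.5×0.75)×0.25 = 0.21875 in². R_n = min(0.6×58×0.96875, 0.6×36×1.4375) + 1.0×58×0.21875 = min(33.713, 31.05) + 12.688 = 43.738 kips. φR_n = 0.75 × 43.738 = 32.8 kips.
Tension rupture (net): A_n = (4.125 − 1×0.75)×0.25 = 0.84375 in² (U = 1.0, A_e = A_n). φR_n = 0.75 × 58 × 0.84375 = 36.7 kips.
Governing: min(46.9, 44.5, 32.8, 36.7) = 32.8 kips → block shear.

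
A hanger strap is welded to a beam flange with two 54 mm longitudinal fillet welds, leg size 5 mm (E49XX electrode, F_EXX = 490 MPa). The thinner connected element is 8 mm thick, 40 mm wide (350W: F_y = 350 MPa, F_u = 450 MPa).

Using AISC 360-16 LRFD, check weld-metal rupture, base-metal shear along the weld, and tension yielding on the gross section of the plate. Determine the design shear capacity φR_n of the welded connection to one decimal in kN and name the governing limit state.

Weld metal: throat = 0.707×5 = 3.535 mm, L = 2×54 = 108 mm. φR_n = 0.75 × 0.6 × 490 × 3.535 × 108 = 84.2 kN.
Base metal shear (8 mm plate): yield φR_n = 1.0×0.6×350×8×108 = 181.4 kN; rupture φR_n = 0.75×0.6×450×8×108 = 175.0 kN; take 175.0 kN (rupture).
Tension yield (gross): A_g = 40×8 = 320 mm². φR_n = 0.90 × 350 × 320 = 100.8 kN.
Governing: min(84.2, 175.0, 100.8) = 84.2 kN → weld metal.

84.2 kN (weld metal governs)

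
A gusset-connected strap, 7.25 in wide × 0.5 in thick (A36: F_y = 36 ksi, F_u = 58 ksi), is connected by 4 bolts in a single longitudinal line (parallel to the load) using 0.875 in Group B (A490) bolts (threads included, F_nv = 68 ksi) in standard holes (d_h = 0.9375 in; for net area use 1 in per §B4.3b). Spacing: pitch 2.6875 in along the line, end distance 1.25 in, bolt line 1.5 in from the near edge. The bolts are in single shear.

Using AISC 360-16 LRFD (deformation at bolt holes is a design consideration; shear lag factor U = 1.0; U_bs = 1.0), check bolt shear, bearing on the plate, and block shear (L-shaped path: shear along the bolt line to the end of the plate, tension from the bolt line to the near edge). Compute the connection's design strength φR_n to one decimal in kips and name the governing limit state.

Bolt shear: A_b = π(0.875)²/4 = 0.60132 in². φR_n = 0.75 × 68 × 0.60132 × 4 × 1 = 122.7 kips.
Bearing (0.5 in plate, F_u = 58 ksi): end bolts L_c = 1.25 − 0.9375/2 = 0.78125, R_n = min(1.2×0.78125×0.5×58, 2.4×0.875×0.5×58) = 27.188 kips/bolt; interior L_c = 2.6875 − 0.9375 = 1.75, R_n = 60.9 kips/bolt. φR_n = 0.75 × (1×27.188 + 3×60.9) = 157.4 kips.
Block shear: shear path 1×[1.25+3×2.6875] = 1×9.3125 in, A_gv = 4.6563, A_nv = 1×(9.3125 − 3.5×1)×0.5 = 2.9063 in²; tension to near edge: (1.5 − 0.5×1)×0.5 = 0.5 in². R_n = min(0.6×58×2.9063, 0.6×36×4.6563) + 1.0×58×0.5 = min(101.14, 100.58) + 29 = 129.58 kips. φR_n = 0.75 × 129.58 = 97.2 kips.
Governing: min(122.7, 157.4, 97.2) = 97.2 kips → block shear.

97.2 kips (block shear governs)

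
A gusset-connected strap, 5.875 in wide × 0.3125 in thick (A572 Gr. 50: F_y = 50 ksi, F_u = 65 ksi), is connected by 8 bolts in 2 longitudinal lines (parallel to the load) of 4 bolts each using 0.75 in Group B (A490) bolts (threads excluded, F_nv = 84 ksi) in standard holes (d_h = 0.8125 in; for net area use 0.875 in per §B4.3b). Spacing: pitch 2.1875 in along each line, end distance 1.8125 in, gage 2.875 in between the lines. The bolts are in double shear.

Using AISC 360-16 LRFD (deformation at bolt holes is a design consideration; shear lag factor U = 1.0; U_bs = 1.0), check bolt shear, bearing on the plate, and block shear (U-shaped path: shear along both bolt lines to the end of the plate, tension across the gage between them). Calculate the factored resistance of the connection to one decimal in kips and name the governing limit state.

Bolt shear: A_b = π(0.75)²/4 = 0.44179 in². φR_n = 0.75 × 84 × 0.44179 × 8 × 2 = 445.3 kips.
Bearing (0.3125 in plate, F_u = 65 ksi): end bolts L_c = 1.8125 − 0.8125/2 = 1.40625, R_n = min(1.2×1.40625×0.3125×65, 2.4×0.75×0.3125×65) = 34.277 kips/bolt; interior L_c = 2.1875 − 0.8125 = 1.375, R_n = 33.516 kips/bolt. φR_n = 0.75 × (2×34.277 + 6×33.516) = 202.2 kips.
Block shear: shear path 2×[1.8125+3×2.1875] = 2×8.375 in, A_gv = 5.2344, A_nv = 2×(8.375 − 3.5×0.875)×0.3125 = 3.3203 in²; tension across gage: (2.875 − 1×0.875)×0.3125 = 0.625 in². R_n = min(0.6×65×3.3203, 0.6×50×5.2344) + 1.0×65×0.625 = min(129.49, 157.03) + 40.625 = 170.12 kips. φR_n = 0.75 × 170.12 = 127.6 kips.
Governing: min(445.3, 202.2, 127.6) = 127.6 kips → block shear.

127.6 kips (block shear governs)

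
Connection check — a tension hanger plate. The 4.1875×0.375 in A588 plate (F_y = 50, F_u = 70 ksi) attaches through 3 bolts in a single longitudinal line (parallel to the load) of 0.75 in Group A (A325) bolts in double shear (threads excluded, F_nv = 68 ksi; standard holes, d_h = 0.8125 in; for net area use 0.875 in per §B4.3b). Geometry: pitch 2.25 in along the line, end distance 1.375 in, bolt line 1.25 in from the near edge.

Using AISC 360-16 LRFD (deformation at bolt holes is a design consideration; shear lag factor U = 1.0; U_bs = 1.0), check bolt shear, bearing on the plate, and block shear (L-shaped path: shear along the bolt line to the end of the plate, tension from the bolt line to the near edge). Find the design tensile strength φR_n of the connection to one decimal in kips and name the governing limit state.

59.6 kips (block shear governs)

Bolt shear: A_b = π(0.75)²/4 = 0.44179 in². φR_n = 0.75 × 68 × 0.44179 × 3 × 2 = 135.2 kips.
Bearing (0.375 in plate, F_u = 70 ksi): end bolts L_c = 1.375 − 0.8125/2 = 0.96875, R_n = min(1.2×0.96875×0.375×70, 2.4×0.75×0.375×70) = 30.516 kips/bolt; interior L_c = 2.25 − 0.8125 = 1.4375, R_n = 45.281 kips/bolt. φR_n = 0.75 × (1×30.516 + 2×45.281) = 90.8 kips.
Block shear: shear path 1×[1.375+2×2.25] = 1×5.875 in, A_gv = 2.2031, A_nv = 1×(5.875 − 2.5×0.875)×0.375 = 1.3828 in²; tension to near edge: (1.25 − 0.5×0.875)×0.375 = 0.30469 in². R_n = min(0.6×70×1.3828, 0.6×50×2.2031) + 1.0×70×0.30469 = min(58.078, 66.093) + 21.328 = 79.406 kips. φR_n = 0.75 × 79.406 = 59.6 kips.
Governing: min(135.2, 90.8, 59.6) = 59.6 kips → block shear.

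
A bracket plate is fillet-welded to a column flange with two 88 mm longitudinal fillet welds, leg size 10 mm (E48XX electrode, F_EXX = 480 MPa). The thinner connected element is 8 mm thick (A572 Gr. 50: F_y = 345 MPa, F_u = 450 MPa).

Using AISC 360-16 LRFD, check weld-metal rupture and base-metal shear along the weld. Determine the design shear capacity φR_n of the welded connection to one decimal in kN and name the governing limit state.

268.8 kN (weld metal governs)

Weld metal: throat = 0.707×10 = 7.07 mm, L = 2×88 = 176 mm. φR_n = 0.75 × 0.6 × 480 × 7.07 × 176 = 268.8 kN.
Base metal shear (8 mm plate): yield φR_n = 1.0×0.6×345×8×176 = 291.5 kN; rupture φR_n = 0.75×0.6×450×8×176 = 285.1 kN; take 285.1 kN (rupture).
Governing: min(268.8, 285.1) = 268.8 kN → weld metal.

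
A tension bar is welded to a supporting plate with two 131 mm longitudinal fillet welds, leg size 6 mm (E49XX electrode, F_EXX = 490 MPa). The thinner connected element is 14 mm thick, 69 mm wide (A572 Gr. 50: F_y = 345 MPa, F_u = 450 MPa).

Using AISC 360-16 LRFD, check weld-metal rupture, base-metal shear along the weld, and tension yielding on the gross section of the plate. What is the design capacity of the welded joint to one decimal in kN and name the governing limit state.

245.1 kN (weld metal governs)

Weld metal: throat = 0.707×6 = 4.242 mm, L = 2×131 = 262 mm. φR_n = 0.75 × 0.6 × 490 × 4.242 × 262 = 245.1 kN.
Base metal shear (14 mm plate): yield φR_n = 1.0×0.6×345×14×262 = 759.3 kN; rupture φR_n = 0.75×0.6×450×14×262 = 742.8 kN; take 742.8 kN (rupture).
Tension yield (gross): A_g = 69×14 = 966 mm². φR_n = 0.90 × 345 × 966 = 299.9 kN.
Governing: min(245.1, 742.8, 299.9) = 245.1 kN → weld metal.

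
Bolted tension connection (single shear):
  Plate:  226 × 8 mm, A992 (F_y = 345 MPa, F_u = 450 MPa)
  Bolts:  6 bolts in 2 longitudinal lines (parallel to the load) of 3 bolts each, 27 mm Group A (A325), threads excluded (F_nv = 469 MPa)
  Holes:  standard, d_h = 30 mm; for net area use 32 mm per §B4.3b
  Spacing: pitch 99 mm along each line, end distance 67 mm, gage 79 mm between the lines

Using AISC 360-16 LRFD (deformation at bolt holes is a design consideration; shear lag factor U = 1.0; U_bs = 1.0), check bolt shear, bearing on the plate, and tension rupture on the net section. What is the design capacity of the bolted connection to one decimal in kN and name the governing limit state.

437.4 kN (net-section rupture governs)

Bolt shear: A_b = π(27)²/4 = 572.56 mm². φR_n = 0.75 × 469 × 572.56 × 6 × 1 = 1208.4 kN.
Bearing (8 mm plate, F_u = 450 MPa): end bolts L_c = 67 − 30/2 = 52, R_n = min(1.2×52×8×450, 2.4×27×8×450) = 224.64 kN/bolt; interior L_c = 99 − 30 = 69, R_n = 233.28 kN/bolt. φR_n = 0.75 × (2×224.64 + 4×233.28) = 1036.8 kN.
Tension rupture (net): A_n = (226 − 2×32)×8 = 1296 mm² (U = 1.0, A_e = A_n). φR_n = 0.75 × 450 × 1296 = 437.4 kN.
Governing: min(1208.4, 1036.8, 437.4) = 437.4 kN → net-section rupture.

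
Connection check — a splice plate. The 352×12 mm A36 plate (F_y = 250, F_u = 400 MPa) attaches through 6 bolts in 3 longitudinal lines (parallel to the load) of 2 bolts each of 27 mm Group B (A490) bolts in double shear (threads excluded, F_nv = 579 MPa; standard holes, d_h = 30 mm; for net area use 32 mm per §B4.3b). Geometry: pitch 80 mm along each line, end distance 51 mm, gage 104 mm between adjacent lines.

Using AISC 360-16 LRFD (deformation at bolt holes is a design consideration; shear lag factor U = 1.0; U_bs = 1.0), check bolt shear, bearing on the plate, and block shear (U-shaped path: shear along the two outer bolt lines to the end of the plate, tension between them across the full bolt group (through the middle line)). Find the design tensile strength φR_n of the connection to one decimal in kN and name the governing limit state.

872.1 kN (block shear governs)

Bolt shear: A_b = π(27)²/4 = 572.56 mm². φR_n = 0.75 × 579 × 572.56 × 6 × 2 = 2983.6 kN.
Bearing (12 mm plate, F_u = 400 MPa): end bolts L_c = 51 − 30/2 = 36, R_n = min(1.2×36×12×400, 2.4×27×12×400) = 207.36 kN/bolt; interior L_c = 80 − 30 = 50, R_n = 288 kN/bolt. φR_n = 0.75 × (3×207.36 + 3×288) = 1114.6 kN.
Block shear: shear path 2×[51+1×80] = 2×131 mm, A_gv = 3144, A_nv = 2×(131 − 1.5×32)×12 = 1992 mm²; tension across gage: (208 − 2×32)×12 = 1728 mm². R_n = min(0.6×400×1992, 0.6×250×3144) + 1.0×400×1728 = min(478.08, 471.6) + 691.2 = 1162.8 kN. φR_n = 0.75 × 1162.8 = 872.1 kN.
Governing: min(2983.6, 1114.6, 872.1) = 872.1 kN → block shear.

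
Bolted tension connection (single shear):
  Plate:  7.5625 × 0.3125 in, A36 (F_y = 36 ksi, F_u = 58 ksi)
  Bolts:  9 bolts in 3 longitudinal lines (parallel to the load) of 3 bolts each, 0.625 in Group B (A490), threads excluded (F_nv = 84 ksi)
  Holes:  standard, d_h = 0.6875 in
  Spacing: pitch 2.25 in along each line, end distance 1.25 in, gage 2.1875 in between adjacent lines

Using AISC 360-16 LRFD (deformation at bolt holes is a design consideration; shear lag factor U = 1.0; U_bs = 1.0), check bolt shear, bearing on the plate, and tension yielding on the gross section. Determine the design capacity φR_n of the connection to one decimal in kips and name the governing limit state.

Bolt shear: A_b = π(0.625)²/4 = 0.3068 in². φR_n = 0.75 × 84 × 0.3068 × 9 × 1 = 174.0 kips.
Bearing (0.3125 in plate, F_u = 58 ksi): end bolts L_c = 1.25 − 0.6875/2 = 0.90625, R_n = min(1.2×0.90625×0.3125×58, 2.4×0.625×0.3125×58) = 19.711 kips/bolt; interior L_c = 2.25 − 0.6875 = 1.5625, R_n = 27.188 kips/bolt. φR_n = 0.75 × (3×19.711 + 6×27.188) = 166.7 kips.
Tension yield (gross): A_g = 7.5625×0.3125 = 2.3633 in². φR_n = 0.90 × 36 × 2.3633 = 76.6 kips.
Governing: min(174.0, 166.7, 76.6) = 76.6 kips → gross-section yield.

76.6 kips (gross-section yield governs)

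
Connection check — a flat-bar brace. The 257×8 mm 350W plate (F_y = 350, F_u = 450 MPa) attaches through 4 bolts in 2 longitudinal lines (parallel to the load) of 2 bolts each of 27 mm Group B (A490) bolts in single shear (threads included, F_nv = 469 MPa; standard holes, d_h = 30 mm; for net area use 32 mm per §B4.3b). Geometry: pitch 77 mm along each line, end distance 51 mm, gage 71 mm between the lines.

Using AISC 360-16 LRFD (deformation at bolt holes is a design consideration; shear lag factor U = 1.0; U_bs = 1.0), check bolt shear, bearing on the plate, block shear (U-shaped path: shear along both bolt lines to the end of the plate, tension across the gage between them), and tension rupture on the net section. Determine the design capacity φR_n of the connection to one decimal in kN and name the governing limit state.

Bolt shear: A_b = π(27)²/4 = 572.56 mm². φR_n = 0.75 × 469 × 572.56 × 4 × 1 = 805.6 kN.
Bearing (8 mm plate, F_u = 450 MPa): end bolts L_c = 51 − 30/2 = 36, R_n = min(1.2×36×8×450, 2.4×27×8×450) = 155.52 kN/bolt; interior L_c = 77 − 30 = 47, R_n = 203.04 kN/bolt. φR_n = 0.75 × (2×155.52 + 2×203.04) = 537.8 kN.
Block shear: shear path 2×[51+1×77] = 2×128 mm, A_gv = 2048, A_nv = 2×(128 − 1.5×32)×8 = 1280 mm²; tension across gage: (71 − 1×32)×8 = 312 mm². R_n = min(0.6×450×1280, 0.6×350×2048) + 1.0×450×312 = min(345.6, 430.08) + 140.4 = 486 kN. φR_n = 0.75 × 486 = 364.5 kN.
Tension rupture (net): A_n = (257 − 2×32)×8 = 1544 mm² (U = 1.0, A_e = A_n). φR_n = 0.75 × 450 × 1544 = 521.1 kN.
Governing: min(805.6, 537.8, 364.5, 521.1) = 364.5 kN → block shear.

364.5 kN (block shear governs)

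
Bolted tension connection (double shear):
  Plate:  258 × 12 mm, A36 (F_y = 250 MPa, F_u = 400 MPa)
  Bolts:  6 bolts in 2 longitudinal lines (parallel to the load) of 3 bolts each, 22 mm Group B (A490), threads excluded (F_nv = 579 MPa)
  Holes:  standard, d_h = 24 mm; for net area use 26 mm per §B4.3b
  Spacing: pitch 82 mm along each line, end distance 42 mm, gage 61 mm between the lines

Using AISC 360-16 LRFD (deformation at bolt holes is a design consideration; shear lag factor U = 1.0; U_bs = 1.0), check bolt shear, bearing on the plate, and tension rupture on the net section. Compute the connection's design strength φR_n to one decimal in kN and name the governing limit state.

741.6 kN (net-section rupture governs)

Bolt shear: A_b = π(22)²/4 = 380.13 mm². φR_n = 0.75 × 579 × 380.13 × 6 × 2 = 1980.9 kN.
Bearing (12 mm plate, F_u = 400 MPa): end bolts L_c = 42 − 24/2 = 30, R_n = min(1.2×30×12×400, 2.4×22×12×400) = 172.8 kN/bolt; interior L_c = 82 − 24 = 58, R_n = 253.44 kN/bolt. φR_n = 0.75 × (2×172.8 + 4×253.44) = 1019.5 kN.
Tension rupture (net): A_n = (258 − 2×26)×12 = 2472 mm² (U = 1.0, A_e = A_n). φR_n = 0.75 × 400 × 2472 = 741.6 kN.
Governing: min(1980.9, 1019.5, 741.6) = 741.6 kN → net-section rupture.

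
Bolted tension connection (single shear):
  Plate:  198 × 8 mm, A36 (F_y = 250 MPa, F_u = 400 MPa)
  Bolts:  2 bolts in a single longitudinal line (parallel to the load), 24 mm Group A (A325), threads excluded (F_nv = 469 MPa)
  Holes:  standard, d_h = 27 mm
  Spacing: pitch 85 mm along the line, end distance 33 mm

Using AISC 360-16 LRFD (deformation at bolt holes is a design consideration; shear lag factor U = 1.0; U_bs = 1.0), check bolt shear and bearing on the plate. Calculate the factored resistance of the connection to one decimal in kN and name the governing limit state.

Bolt shear: A_b = π(24)²/4 = 452.39 mm². φR_n = 0.75 × 469 × 452.39 × 2 × 1 = 318.3 kN.
Bearing (8 mm plate, F_u = 400 MPa): end bolts L_c = 33 − 27/2 = 19.5, R_n = min(1.2×19.5×8×400, 2.4×24×8×400) = 74.88 kN/bolt; interior L_c = 85 − 27 = 58, R_n = 184.32 kN/bolt. φR_n = 0.75 × (1×74.88 + 1×184.32) = 194.4 kN.
Governing: min(318.3, 194.4) = 194.4 kN → bearing.

194.4 kN (bearing governs)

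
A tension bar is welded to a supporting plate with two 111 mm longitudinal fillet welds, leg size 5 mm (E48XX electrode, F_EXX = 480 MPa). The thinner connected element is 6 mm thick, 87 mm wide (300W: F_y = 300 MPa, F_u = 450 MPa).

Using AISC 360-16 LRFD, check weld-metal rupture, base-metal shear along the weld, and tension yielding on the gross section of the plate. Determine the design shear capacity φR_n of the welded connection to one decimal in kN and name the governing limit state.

Weld metal: throat = 0.707×5 = 3.535 mm, L = 2×111 = 222 mm. φR_n = 0.75 × 0.6 × 480 × 3.535 × 222 = 169.5 kN.
Base metal shear (6 mm plate): yield φR_n = 1.0×0.6×300×6×222 = 239.8 kN; rupture φR_n = 0.75×0.6×450×6×222 = 269.7 kN; take 239.8 kN (yield).
Tension yield (gross): A_g = 87×6 = 522 mm². φR_n = 0.90 × 300 × 522 = 140.9 kN.
Governing: min(169.5, 239.8, 140.9) = 140.9 kN → gross-section yield.

140.9 kN (gross-section yield governs)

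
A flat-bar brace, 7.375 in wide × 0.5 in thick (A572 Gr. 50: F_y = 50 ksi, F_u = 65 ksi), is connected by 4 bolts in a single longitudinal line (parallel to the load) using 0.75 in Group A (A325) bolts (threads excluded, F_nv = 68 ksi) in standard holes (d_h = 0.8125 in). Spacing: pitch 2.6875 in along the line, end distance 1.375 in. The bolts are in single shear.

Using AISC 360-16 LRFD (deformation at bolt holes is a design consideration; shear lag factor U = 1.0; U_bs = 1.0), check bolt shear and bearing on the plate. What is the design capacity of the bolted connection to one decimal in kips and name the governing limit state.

90.1 kips (bolt shear governs)

Bolt shear: A_b = π(0.75)²/4 = 0.44179 in². φR_n = 0.75 × 68 × 0.44179 × 4 × 1 = 90.1 kips.
Bearing (0.5 in plate, F_u = 65 ksi): end bolts L_c = 1.375 − 0.8125/2 = 0.96875, R_n = min(1.2×0.96875×0.5×65, 2.4×0.75×0.5×65) = 37.781 kips/bolt; interior L_c = 2.6875 − 0.8125 = 1.875, R_n = 58.5 kips/bolt. φR_n = 0.75 × (1×37.781 + 3×58.5) = 160.0 kips.
Governing: min(90.1, 160.0) = 90.1 kips → bolt shear.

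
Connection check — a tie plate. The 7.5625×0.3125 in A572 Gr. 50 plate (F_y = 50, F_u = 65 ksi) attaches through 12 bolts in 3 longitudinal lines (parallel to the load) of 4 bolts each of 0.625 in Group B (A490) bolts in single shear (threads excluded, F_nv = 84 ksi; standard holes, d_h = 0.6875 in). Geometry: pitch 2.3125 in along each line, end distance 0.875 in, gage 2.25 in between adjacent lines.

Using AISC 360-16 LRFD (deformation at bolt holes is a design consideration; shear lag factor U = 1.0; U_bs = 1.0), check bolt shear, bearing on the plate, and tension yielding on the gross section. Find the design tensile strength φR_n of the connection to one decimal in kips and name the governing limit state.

Bolt shear: A_b = π(0.625)²/4 = 0.3068 in². φR_n = 0.75 × 84 × 0.3068 × 12 × 1 = 231.9 kips.
Bearing (0.3125 in plate, F_u = 65 ksi): end bolts L_c = 0.875 − 0.6875/2 = 0.53125, R_n = min(1.2×0.53125×0.3125×65, 2.4×0.625×0.3125×65) = 12.949 kips/bolt; interior L_c = 2.3125 − 0.6875 = 1.625, R_n = 30.469 kips/bolt. φR_n = 0.75 × (3×12.949 + 9×30.469) = 234.8 kips.
Tension yield (gross): A_g = 7.5625×0.3125 = 2.3633 in². φR_n = 0.90 × 50 × 2.3633 = 106.3 kips.
Governing: min(231.9, 234.8, 106.3) = 106.3 kips → gross-section yield.

106.3 kips (gross-section yield governs)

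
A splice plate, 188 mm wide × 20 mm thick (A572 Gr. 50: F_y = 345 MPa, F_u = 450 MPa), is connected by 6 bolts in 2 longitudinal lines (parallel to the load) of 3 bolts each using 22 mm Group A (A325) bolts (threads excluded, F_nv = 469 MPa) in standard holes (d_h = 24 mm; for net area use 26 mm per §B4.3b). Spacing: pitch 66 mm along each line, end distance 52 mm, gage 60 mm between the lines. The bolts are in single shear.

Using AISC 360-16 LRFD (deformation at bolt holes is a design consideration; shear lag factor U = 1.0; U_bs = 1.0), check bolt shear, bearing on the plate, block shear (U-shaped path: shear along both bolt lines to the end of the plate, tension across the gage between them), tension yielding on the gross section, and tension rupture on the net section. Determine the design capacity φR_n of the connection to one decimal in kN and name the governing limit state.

Bolt shear: A_b = π(22)²/4 = 380.13 mm². φR_n = 0.75 × 469 × 380.13 × 6 × 1 = 802.3 kN.
Bearing (20 mm plate, F_u = 450 MPa): end bolts L_c = 52 − 24/2 = 40, R_n = min(1.2×40×20×450, 2.4×22×20×450) = 432 kN/bolt; interior L_c = 66 − 24 = 42, R_n = 453.6 kN/bolt. φR_n = 0.75 × (2×432 + 4×453.6) = 2008.8 kN.
Block shear: shear path 2×[52+2×66] = 2×184 mm, A_gv = 7360, A_nv = 2×(184 − 2.5×26)×20 = 4760 mm²; tension across gage: (60 − 1×26)×20 = 680 mm². R_n = min(0.6×450×4760, 0.6×345×7360) + 1.0×450×680 = min(1285.2, 1523.5) + 306 = 1591.2 kN. φR_n = 0.75 × 1591.2 = 1193.4 kN.
Tension yield (gross): A_g = 188×20 = 3760 mm². φR_n = 0.90 × 345 × 3760 = 1167.5 kN.
Tension rupture (net): A_n = (188 − 2×26)×20 = 2720 mm² (U = 1.0, A_e = A_n). φR_n = 0.75 × 450 × 2720 = 918.0 kN.
Governing: min(802.3, 2008.8, 1193.4, 1167.5, 918.0) = 802.3 kN → bolt shear.

802.3 kN (bolt shear governs)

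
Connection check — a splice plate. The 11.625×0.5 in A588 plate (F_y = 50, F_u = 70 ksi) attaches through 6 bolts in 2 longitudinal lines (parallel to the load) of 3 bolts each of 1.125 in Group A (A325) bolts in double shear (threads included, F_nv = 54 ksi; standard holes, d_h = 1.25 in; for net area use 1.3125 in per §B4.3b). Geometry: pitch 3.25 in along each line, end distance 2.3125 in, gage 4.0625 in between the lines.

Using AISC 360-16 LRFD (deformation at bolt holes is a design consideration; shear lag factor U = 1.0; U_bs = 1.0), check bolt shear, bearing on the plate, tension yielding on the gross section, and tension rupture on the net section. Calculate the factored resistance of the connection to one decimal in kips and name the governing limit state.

236.3 kips (net-section rupture governs)

Bolt shear: A_b = π(1.125)²/4 = 0.99402 in². φR_n = 0.75 × 54 × 0.99402 × 6 × 2 = 483.1 kips.
Bearing (0.5 in plate, F_u = 70 ksi): end bolts L_c = 2.3125 − 1.25/2 = 1.6875, R_n = min(1.2×1.6875×0.5×70, 2.4×1.125×0.5×70) = 70.875 kips/bolt; interior L_c = 3.25 − 1.25 = 2, R_n = 84 kips/bolt. φR_n = 0.75 × (2×70.875 + 4×84) = 358.3 kips.
Tension yield (gross): A_g = 11.625×0.5 = 5.8125 in². φR_n = 0.90 × 50 × 5.8125 = 261.6 kips.
Tension rupture (net): A_n = (11.625 − 2×1.3125)×0.5 = 4.5 in² (U = 1.0, A_e = A_n). φR_n = 0.75 × 70 × 4.5 = 236.3 kips.
Governing: min(483.1, 358.3, 261.6, 236.3) = 236.3 kips → net-section rupture.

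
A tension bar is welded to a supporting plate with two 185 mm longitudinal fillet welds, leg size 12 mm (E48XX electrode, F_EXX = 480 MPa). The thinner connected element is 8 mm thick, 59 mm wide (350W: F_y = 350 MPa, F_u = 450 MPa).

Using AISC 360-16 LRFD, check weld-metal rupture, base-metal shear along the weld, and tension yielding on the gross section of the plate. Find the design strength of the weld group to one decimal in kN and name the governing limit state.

148.7 kN (gross-section yield governs)

Weld metal: throat = 0.707×12 = 8.484 mm, L = 2×185 = 370 mm. φR_n = 0.75 × 0.6 × 480 × 8.484 × 370 = 678.0 kN.
Base metal shear (8 mm plate): yield φR_n = 1.0×0.6×350×8×370 = 621.6 kN; rupture φR_n = 0.75×0.6×450×8×370 = 599.4 kN; take 599.4 kN (rupture).
Tension yield (gross): A_g = 59×8 = 472 mm². φR_n = 0.90 × 350 × 472 = 148.7 kN.
Governing: min(678.0, 599.4, 148.7) = 148.7 kN → gross-section yield.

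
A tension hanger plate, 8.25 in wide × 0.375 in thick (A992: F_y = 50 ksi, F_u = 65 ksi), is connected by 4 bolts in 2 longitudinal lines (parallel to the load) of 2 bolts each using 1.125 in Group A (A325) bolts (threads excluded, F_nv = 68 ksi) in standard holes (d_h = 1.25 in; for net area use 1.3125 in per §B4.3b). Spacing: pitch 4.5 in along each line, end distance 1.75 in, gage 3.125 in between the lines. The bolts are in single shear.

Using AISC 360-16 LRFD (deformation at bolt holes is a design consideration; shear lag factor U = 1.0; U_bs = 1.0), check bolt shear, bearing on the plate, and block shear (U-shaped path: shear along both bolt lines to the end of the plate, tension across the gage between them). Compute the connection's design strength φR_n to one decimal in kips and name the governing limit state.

Bolt shear: A_b = π(1.125)²/4 = 0.99402 in². φR_n = 0.75 × 68 × 0.99402 × 4 × 1 = 202.8 kips.
Bearing (0.375 in plate, F_u = 65 ksi): end bolts L_c = 1.75 − 1.25/2 = 1.125, R_n = min(1.2×1.125×0.375×65, 2.4×1.125×0.375×65) = 32.906 kips/bolt; interior L_c = 4.5 − 1.25 = 3.25, R_n = 65.813 kips/bolt. φR_n = 0.75 × (2×32.906 + 2×65.813) = 148.1 kips.
Block shear: shear path 2×[1.75+1×4.5] = 2×6.25 in, A_gv = 4.6875, A_nv = 2×(6.25 − 1.5×1.3125)×0.375 = 3.2109 in²; tension across gage: (3.125 − 1×1.3125)×0.375 = 0.67969 in². R_n = min(0.6×65×3.2109, 0.6×50×4.6875) + 1.0×65×0.67969 = min(125.23, 140.63) + 44.18 = 169.41 kips. φR_n = 0.75 × 169.41 = 127.1 kips.
Governing: min(202.8, 148.1, 127.1) = 127.1 kips → block shear.

127.1 kips (block shear governs)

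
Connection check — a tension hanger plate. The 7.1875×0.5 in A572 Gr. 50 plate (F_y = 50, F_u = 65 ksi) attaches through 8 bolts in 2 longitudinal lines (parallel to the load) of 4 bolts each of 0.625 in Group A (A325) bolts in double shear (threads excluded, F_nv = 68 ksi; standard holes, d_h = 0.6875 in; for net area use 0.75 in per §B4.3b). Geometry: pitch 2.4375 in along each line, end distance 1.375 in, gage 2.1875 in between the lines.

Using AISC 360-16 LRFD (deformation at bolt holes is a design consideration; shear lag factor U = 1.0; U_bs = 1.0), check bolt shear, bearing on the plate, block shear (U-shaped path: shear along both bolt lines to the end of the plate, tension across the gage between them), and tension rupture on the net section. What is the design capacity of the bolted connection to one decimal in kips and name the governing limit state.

138.6 kips (net-section rupture governs)

Bolt shear: A_b = π(0.625)²/4 = 0.3068 in². φR_n = 0.75 × 68 × 0.3068 × 8 × 2 = 250.3 kips.
Bearing (0.5 in plate, F_u = 65 ksi): end bolts L_c = 1.375 − 0.6875/2 = 1.03125, R_n = min(1.2×1.03125×0.5×65, 2.4×0.625×0.5×65) = 40.219 kips/bolt; interior L_c = 2.4375 − 0.6875 = 1.75, R_n = 48.75 kips/bolt. φR_n = 0.75 × (2×40.219 + 6×48.75) = 279.7 kips.
Block shear: shear path 2×[1.375+3×2.4375] = 2×8.6875 in, A_gv = 8.6875, A_nv = 2×(8.6875 − 3.5×0.75)×0.5 = 6.0625 in²; tension across gage: (2.1875 − 1×0.75)×0.5 = 0.71875 in². R_n = min(0.6×65×6.0625, 0.6×50×8.6875) + 1.0×65×0.71875 = min(236.44, 260.63) + 46.719 = 283.16 kips. φR_n = 0.75 × 283.16 = 212.4 kips.
Tension rupture (net): A_n = (7.1875 − 2×0.75)×0.5 = 2.8438 in² (U = 1.0, A_e = A_n). φR_n = 0.75 × 65 × 2.8438 = 138.6 kips.
Governing: min(250.3, 279.7, 212.4, 138.6) = 138.6 kips → net-section rupture.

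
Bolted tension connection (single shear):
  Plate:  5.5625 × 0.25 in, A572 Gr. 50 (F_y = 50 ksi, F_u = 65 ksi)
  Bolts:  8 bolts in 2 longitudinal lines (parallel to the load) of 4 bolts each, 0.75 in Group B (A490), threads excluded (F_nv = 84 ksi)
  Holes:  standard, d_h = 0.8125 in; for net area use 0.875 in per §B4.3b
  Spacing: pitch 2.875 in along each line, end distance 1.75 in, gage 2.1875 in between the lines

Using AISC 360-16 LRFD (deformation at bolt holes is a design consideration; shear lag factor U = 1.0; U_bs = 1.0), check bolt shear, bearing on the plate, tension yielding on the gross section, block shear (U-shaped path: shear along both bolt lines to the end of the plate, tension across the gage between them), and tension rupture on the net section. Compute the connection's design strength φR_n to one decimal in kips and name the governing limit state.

46.5 kips (net-section rupture governs)

Bolt shear: A_b = π(0.75)²/4 = 0.44179 in². φR_n = 0.75 × 84 × 0.44179 × 8 × 1 = 222.7 kips.
Bearing (0.25 in plate, F_u = 65 ksi): end bolts L_c = 1.75 − 0.8125/2 = 1.34375, R_n = min(1.2×1.34375×0.25×65, 2.4×0.75×0.25×65) = 26.203 kips/bolt; interior L_c = 2.875 − 0.8125 = 2.0625, R_n = 29.25 kips/bolt. φR_n = 0.75 × (2×26.203 + 6×29.25) = 170.9 kips.
Tension yield (gross): A_g = 5.5625×0.25 = 1.3906 in². φR_n = 0.90 × 50 × 1.3906 = 62.6 kips.
Block shear: shear path 2×[1.75+3×2.875] = 2×10.375 in, A_gv = 5.1875, A_nv = 2×(10.375 − 3.5×0.875)×0.25 = 3.6563 in²; tension across gage: (2.1875 − 1×0.875)×0.25 = 0.32813 in². R_n = min(0.6×65×3.6563, 0.6×50×5.1875) + 1.0×65×0.32813 = min(142.6, 155.63) + 21.328 = 163.93 kips. φR_n = 0.75 × 163.93 = 122.9 kips.
Tension rupture (net): A_n = (5.5625 − 2×0.875)×0.25 = 0.95313 in² (U = 1.0, A_e = A_n). φR_n = 0.75 × 65 × 0.95313 = 46.5 kips.
Governing: min(222.7, 170.9, 62.6, 122.9, 46.5) = 46.5 kips → net-section rupture.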